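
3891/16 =243 + 3/16 = 243.19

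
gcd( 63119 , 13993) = 7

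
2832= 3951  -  1119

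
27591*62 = 1710642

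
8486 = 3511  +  4975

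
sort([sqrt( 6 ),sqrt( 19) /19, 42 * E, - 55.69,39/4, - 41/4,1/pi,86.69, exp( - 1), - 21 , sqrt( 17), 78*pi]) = [ - 55.69, - 21, - 41/4,sqrt( 19) /19,1/pi,exp (  -  1),  sqrt ( 6),sqrt(17),39/4, 86.69, 42 * E, 78*pi]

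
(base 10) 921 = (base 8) 1631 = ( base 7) 2454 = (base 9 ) 1233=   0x399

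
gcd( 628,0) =628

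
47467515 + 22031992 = 69499507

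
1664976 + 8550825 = 10215801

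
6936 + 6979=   13915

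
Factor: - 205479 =  -  3^2*17^2*79^1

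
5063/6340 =5063/6340= 0.80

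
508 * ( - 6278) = -3189224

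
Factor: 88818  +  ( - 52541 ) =36277 = 36277^1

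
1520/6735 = 304/1347  =  0.23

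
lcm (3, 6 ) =6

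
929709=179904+749805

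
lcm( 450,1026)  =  25650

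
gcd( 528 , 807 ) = 3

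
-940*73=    - 68620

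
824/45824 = 103/5728 = 0.02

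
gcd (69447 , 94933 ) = 1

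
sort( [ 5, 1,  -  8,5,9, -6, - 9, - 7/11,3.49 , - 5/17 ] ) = [ - 9, - 8, - 6, - 7/11,  -  5/17,1,3.49, 5 , 5,9]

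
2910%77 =61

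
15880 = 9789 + 6091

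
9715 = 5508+4207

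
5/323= 5/323   =  0.02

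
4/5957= 4/5957=0.00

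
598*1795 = 1073410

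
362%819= 362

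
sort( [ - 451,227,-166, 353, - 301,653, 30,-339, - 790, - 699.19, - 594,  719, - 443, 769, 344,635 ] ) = [ - 790 , - 699.19, -594, - 451, - 443, - 339, - 301, - 166,30, 227, 344,353,635,653, 719, 769]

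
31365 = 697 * 45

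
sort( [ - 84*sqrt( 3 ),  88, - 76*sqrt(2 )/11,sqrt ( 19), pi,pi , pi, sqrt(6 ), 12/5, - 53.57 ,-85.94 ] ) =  [-84*sqrt(3 ), - 85.94, - 53.57, - 76 * sqrt ( 2 ) /11,12/5, sqrt( 6),pi,pi,pi,  sqrt( 19), 88]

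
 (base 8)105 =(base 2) 1000101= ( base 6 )153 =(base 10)69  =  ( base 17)41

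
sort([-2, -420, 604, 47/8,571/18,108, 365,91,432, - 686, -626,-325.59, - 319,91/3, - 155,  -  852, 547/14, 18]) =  [- 852 , - 686, - 626, - 420, - 325.59 ,-319 ,  -  155, - 2,47/8, 18,91/3, 571/18,547/14,  91,108, 365, 432, 604]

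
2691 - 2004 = 687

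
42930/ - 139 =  -42930/139 = -  308.85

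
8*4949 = 39592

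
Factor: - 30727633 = - 30727633^1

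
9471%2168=799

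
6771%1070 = 351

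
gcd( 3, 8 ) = 1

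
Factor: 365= 5^1*73^1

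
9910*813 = 8056830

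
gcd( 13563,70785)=99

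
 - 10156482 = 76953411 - 87109893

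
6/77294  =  3/38647 = 0.00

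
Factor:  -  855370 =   -  2^1*5^1*23^1*3719^1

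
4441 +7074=11515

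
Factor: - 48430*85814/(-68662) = 2^1*5^1*11^( - 1)*29^1 * 107^1*167^1*401^1*3121^(-1) = 2077986010/34331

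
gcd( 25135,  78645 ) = 5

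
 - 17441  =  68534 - 85975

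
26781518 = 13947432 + 12834086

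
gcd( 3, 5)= 1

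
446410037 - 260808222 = 185601815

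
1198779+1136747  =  2335526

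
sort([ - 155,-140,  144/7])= [- 155, - 140,144/7] 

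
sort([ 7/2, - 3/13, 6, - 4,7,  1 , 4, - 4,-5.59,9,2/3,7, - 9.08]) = [  -  9.08,-5.59, - 4,  -  4,-3/13 , 2/3, 1,7/2,4,6,7, 7,9]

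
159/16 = 159/16  =  9.94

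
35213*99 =3486087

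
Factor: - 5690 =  - 2^1* 5^1 * 569^1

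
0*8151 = 0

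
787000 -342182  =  444818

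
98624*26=2564224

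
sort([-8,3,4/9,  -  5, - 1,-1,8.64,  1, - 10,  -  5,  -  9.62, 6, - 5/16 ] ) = [ - 10,-9.62, - 8, - 5,-5, - 1,-1 , - 5/16, 4/9, 1,  3,6 , 8.64]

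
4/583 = 4/583 = 0.01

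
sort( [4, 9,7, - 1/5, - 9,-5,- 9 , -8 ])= [-9, - 9,-8 , - 5, - 1/5, 4,7, 9 ] 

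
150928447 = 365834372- 214905925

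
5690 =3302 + 2388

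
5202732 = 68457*76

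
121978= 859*142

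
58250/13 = 4480+10/13 = 4480.77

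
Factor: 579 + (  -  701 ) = -122=- 2^1*61^1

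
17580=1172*15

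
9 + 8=17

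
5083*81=411723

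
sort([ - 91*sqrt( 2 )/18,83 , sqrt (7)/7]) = [  -  91*sqrt( 2 )/18,sqrt( 7)/7, 83] 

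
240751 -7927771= - 7687020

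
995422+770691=1766113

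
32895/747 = 3655/83 = 44.04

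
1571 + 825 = 2396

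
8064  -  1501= 6563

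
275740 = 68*4055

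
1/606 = 1/606 = 0.00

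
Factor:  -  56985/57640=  - 87/88 = -2^( - 3 )*3^1*11^(-1)* 29^1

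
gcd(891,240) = 3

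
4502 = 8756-4254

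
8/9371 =8/9371 = 0.00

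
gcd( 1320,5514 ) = 6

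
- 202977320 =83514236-286491556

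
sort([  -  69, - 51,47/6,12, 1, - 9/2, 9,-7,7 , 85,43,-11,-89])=[ - 89, - 69 ,  -  51, - 11, - 7, - 9/2,1, 7, 47/6,9,12, 43,85 ] 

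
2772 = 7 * 396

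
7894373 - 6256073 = 1638300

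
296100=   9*32900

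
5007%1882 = 1243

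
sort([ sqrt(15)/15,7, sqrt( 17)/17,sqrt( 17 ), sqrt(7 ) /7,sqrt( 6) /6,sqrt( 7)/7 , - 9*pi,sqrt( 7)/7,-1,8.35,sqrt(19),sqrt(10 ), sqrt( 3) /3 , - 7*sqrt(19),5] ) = [ - 7*sqrt( 19 ), - 9*pi, - 1  ,  sqrt( 17)/17, sqrt( 15 )/15,sqrt (7 )/7,sqrt(7)/7,  sqrt( 7 )/7,sqrt( 6)/6 , sqrt( 3) /3  ,  sqrt( 10 ),sqrt ( 17),sqrt( 19),5, 7, 8.35 ]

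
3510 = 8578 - 5068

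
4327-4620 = - 293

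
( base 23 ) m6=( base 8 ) 1000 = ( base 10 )512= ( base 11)426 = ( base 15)242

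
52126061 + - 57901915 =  - 5775854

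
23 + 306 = 329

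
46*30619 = 1408474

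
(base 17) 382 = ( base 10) 1005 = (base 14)51b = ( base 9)1336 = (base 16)3ed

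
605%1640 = 605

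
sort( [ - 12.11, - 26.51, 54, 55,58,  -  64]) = [ - 64,- 26.51, -12.11, 54, 55, 58]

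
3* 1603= 4809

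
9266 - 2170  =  7096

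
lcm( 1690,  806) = 52390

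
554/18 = 277/9  =  30.78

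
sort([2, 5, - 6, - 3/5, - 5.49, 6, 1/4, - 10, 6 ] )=[ - 10, - 6, - 5.49, - 3/5,  1/4, 2, 5, 6, 6] 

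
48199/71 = 48199/71 = 678.86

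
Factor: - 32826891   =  -3^1 * 10942297^1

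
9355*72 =673560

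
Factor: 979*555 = 3^1 * 5^1*11^1 * 37^1*89^1 = 543345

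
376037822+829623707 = 1205661529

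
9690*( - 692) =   -  6705480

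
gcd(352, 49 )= 1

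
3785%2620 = 1165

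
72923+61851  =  134774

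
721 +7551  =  8272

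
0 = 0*7277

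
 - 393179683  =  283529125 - 676708808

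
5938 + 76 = 6014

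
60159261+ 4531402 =64690663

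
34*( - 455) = - 15470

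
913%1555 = 913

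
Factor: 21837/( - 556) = -2^(-2 )*3^1*29^1*139^( - 1) * 251^1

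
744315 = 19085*39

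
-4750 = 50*( - 95 )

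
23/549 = 23/549 = 0.04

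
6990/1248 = 1165/208 = 5.60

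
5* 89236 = 446180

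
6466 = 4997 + 1469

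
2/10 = 1/5= 0.20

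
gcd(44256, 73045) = 1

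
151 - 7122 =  - 6971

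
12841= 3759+9082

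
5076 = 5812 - 736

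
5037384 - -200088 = 5237472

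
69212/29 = 69212/29 = 2386.62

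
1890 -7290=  - 5400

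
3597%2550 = 1047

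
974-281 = 693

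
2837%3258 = 2837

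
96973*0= 0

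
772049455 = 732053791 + 39995664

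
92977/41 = 92977/41 = 2267.73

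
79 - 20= 59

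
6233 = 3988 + 2245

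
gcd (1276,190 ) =2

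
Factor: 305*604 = 184220 = 2^2*5^1 * 61^1*151^1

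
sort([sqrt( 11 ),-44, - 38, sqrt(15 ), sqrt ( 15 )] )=[ - 44, - 38, sqrt (11),  sqrt (15 ),sqrt( 15 )]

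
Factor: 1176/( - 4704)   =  -1/4 = - 2^(-2) 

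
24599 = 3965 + 20634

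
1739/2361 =1739/2361 =0.74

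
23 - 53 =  - 30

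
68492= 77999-9507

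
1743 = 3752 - 2009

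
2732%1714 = 1018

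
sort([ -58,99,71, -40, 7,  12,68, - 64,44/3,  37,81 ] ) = [ - 64, -58,-40, 7,12,44/3,37,68,71, 81,  99 ]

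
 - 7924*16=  - 126784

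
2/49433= 2/49433 = 0.00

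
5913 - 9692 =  - 3779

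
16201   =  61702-45501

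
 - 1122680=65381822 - 66504502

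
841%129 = 67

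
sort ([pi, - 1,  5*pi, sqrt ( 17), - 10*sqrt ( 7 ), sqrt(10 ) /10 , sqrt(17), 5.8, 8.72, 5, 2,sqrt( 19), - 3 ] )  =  [ - 10*sqrt(7), -3, - 1, sqrt(10)/10,2, pi, sqrt(17),sqrt(17),sqrt(19 ) , 5,5.8,  8.72, 5*pi ]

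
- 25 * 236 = -5900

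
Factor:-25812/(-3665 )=2^2 *3^3*5^(-1 )*239^1*733^( - 1 ) 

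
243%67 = 42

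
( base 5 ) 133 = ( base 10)43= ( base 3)1121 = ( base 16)2b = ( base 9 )47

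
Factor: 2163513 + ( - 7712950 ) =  - 5549437 = -5549437^1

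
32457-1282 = 31175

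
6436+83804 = 90240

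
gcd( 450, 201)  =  3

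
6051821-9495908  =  -3444087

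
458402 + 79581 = 537983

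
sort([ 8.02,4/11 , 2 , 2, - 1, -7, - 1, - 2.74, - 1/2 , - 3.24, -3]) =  [ - 7, - 3.24, - 3,-2.74, - 1 ,-1 , - 1/2,4/11, 2, 2 , 8.02]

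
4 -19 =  - 15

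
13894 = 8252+5642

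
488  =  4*122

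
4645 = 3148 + 1497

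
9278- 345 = 8933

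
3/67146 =1/22382 = 0.00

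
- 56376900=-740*76185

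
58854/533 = 58854/533 = 110.42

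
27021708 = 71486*378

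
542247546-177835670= 364411876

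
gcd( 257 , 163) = 1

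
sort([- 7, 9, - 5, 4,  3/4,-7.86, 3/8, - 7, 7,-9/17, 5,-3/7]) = [ - 7.86,-7,- 7, - 5, - 9/17,- 3/7, 3/8, 3/4, 4 , 5, 7,9]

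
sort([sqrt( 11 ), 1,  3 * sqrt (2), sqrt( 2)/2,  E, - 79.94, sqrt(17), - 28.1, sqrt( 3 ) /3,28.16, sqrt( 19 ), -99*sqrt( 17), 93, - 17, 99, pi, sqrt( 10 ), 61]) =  [-99*sqrt(17), -79.94, - 28.1, - 17, sqrt( 3) /3, sqrt( 2) /2, 1, E , pi, sqrt( 10), sqrt( 11 ), sqrt(17 ),3*sqrt( 2 ), sqrt( 19 ),28.16, 61,93,99]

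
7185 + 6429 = 13614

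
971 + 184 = 1155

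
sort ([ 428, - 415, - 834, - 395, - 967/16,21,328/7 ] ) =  [  -  834 ,- 415, - 395, - 967/16,21,328/7, 428]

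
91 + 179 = 270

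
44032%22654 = 21378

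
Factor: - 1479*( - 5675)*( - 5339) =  -44811962175  =  -3^1 *5^2*17^1 * 19^1*29^1*227^1*281^1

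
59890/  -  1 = -59890/1 =- 59890.00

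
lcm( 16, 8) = 16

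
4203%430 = 333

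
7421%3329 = 763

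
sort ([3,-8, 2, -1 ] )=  [-8,-1,2,3 ]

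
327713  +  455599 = 783312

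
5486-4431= 1055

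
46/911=46/911 = 0.05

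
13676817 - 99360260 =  - 85683443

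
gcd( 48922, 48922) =48922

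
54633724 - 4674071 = 49959653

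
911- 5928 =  - 5017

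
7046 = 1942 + 5104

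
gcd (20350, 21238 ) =74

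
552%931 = 552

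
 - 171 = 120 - 291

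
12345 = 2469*5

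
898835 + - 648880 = 249955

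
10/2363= 10/2363 = 0.00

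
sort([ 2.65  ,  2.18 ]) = [ 2.18, 2.65 ] 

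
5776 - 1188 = 4588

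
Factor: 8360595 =3^2*5^1*47^1*59^1 * 67^1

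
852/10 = 426/5 = 85.20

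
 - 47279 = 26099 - 73378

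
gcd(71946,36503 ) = 1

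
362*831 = 300822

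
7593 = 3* 2531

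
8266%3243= 1780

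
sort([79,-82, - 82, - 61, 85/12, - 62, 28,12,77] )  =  [-82, - 82, - 62,  -  61,85/12, 12  ,  28,77,79]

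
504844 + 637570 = 1142414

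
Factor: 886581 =3^2*23^1 * 4283^1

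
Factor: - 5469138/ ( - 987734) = 3^2*11^( - 1) * 19^ ( - 1)*61^1*139^( - 1)*293^1 = 160857/29051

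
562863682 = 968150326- 405286644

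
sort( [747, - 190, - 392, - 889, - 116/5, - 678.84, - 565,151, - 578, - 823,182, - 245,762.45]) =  [ - 889, - 823 ,-678.84, - 578, - 565, - 392, - 245 ,  -  190 ,  -  116/5,151, 182,747, 762.45] 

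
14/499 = 14/499 = 0.03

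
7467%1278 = 1077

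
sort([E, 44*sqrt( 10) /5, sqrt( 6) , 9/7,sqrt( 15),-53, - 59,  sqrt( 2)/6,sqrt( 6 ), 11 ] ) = [  -  59, - 53,sqrt(2)/6 , 9/7 , sqrt( 6) , sqrt ( 6), E, sqrt( 15), 11,44*sqrt( 10)/5]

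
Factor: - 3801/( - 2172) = 2^ ( - 2 ) * 7^1  =  7/4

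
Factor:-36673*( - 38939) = 7^1 * 13^2 * 23^1*31^1*1693^1 = 1428009947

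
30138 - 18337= 11801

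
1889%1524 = 365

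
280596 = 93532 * 3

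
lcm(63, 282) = 5922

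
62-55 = 7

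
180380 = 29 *6220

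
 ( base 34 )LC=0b1011010110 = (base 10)726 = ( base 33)m0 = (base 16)2D6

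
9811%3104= 499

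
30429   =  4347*7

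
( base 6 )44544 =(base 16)1870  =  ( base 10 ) 6256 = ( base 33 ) 5OJ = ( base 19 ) H65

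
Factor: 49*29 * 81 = 3^4*7^2*29^1 = 115101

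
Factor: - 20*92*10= - 18400 = - 2^5 * 5^2 *23^1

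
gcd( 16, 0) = 16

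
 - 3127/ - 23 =3127/23= 135.96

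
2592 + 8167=10759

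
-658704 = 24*( - 27446)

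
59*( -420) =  - 24780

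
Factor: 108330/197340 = 2^ ( - 1 ) * 11^( - 1 )*13^ (- 1 )*157^1 = 157/286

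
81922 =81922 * 1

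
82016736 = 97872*838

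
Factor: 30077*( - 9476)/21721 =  - 2^2*7^( - 1 )*19^1*23^1*29^(  -  1)  *  103^1*107^(-1)*1583^1= -285009652/21721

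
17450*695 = 12127750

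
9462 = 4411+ 5051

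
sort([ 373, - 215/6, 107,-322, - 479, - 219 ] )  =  [  -  479,  -  322 , - 219, - 215/6  ,  107 , 373] 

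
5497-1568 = 3929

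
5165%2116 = 933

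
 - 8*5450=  - 43600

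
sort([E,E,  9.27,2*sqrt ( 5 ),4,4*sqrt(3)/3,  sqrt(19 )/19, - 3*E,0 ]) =[ - 3*E, 0,sqrt (19 )/19, 4*sqrt( 3 )/3,E,E,4 , 2*sqrt ( 5), 9.27]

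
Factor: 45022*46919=2112387218 = 2^1 * 22511^1*46919^1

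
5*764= 3820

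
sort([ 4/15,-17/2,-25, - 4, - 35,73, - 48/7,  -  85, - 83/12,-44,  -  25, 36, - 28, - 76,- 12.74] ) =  [ - 85, - 76, - 44, - 35,-28, - 25,-25,-12.74, - 17/2,  -  83/12,-48/7, - 4, 4/15, 36,73] 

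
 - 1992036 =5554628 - 7546664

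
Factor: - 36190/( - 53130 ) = 3^( - 1)*23^( - 1)*47^1 = 47/69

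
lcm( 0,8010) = 0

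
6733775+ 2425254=9159029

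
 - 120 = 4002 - 4122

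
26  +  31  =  57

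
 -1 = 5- 6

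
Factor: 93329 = 93329^1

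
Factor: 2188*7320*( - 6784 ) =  - 2^12 * 3^1*5^1*53^1*61^1* 547^1 = - 108653629440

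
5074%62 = 52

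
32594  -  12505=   20089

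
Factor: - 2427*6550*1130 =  - 2^2*3^1*5^3*113^1*131^1*809^1= - 17963440500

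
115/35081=115/35081 = 0.00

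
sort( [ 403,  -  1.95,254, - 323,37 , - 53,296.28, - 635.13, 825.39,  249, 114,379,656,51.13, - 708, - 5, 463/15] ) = [ - 708, - 635.13,-323, - 53,  -  5, - 1.95,463/15, 37,51.13,114,249,254,296.28,379,403 , 656,825.39 ] 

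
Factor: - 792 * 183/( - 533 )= 144936/533 = 2^3 * 3^3*11^1*13^( - 1) * 41^( - 1)*61^1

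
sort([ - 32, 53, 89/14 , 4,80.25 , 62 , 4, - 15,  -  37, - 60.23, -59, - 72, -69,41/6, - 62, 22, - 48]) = [ - 72,-69, - 62, - 60.23, - 59, -48,- 37, - 32,  -  15, 4, 4, 89/14, 41/6, 22, 53, 62, 80.25]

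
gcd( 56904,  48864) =24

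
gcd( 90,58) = 2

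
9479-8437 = 1042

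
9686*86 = 832996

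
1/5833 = 1/5833 =0.00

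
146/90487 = 146/90487 = 0.00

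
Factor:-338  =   - 2^1*13^2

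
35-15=20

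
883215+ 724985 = 1608200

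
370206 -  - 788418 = 1158624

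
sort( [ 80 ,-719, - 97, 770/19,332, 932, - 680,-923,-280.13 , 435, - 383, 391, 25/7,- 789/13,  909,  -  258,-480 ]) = [ -923,  -  719, - 680, - 480, - 383 , - 280.13 , - 258,-97,- 789/13,25/7,770/19, 80, 332, 391, 435, 909, 932]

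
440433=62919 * 7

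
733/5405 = 733/5405 = 0.14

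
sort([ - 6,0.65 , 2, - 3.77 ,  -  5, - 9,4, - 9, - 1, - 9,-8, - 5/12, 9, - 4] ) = [ - 9, - 9, - 9, - 8, - 6, - 5 , - 4, - 3.77, - 1 , - 5/12,  0.65,2,4, 9]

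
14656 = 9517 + 5139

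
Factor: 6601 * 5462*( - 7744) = - 279207302528 =- 2^7*7^1* 11^2*23^1* 41^1*2731^1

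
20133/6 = 6711/2 = 3355.50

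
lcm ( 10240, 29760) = 952320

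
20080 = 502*40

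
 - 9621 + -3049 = - 12670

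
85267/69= 1235+52/69 = 1235.75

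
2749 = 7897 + -5148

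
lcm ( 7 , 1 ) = 7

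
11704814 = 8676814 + 3028000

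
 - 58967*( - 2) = 117934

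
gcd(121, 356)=1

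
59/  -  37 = -59/37 = - 1.59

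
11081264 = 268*41348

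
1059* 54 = 57186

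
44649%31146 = 13503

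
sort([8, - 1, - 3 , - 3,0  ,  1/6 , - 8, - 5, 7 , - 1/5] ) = [ - 8, - 5, - 3,-3, - 1,-1/5,0, 1/6,  7, 8]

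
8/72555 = 8/72555 = 0.00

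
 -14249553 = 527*( - 27039)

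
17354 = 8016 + 9338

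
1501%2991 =1501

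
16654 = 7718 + 8936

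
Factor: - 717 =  - 3^1*239^1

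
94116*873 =82163268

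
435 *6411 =2788785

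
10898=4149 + 6749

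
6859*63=432117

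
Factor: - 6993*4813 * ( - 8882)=2^1 * 3^3*7^1*37^1*4441^1*4813^1 = 298944218538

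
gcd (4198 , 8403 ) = 1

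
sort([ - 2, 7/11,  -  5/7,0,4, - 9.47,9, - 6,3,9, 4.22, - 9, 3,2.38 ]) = [ - 9.47,-9,-6, - 2, - 5/7,0, 7/11, 2.38, 3, 3 , 4,4.22,  9,9]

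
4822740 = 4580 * 1053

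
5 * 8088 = 40440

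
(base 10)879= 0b1101101111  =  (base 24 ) 1CF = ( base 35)P4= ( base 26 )17l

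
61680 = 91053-29373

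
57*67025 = 3820425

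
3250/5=650=650.00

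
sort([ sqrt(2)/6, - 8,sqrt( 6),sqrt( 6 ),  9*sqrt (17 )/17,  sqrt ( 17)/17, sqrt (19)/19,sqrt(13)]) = [-8, sqrt( 19 ) /19,sqrt (2)/6,  sqrt(17 ) /17,9*sqrt(17)/17, sqrt(6),sqrt( 6 ), sqrt(13)]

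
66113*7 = 462791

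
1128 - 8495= - 7367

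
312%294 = 18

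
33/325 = 33/325 = 0.10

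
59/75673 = 59/75673 = 0.00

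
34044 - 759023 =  - 724979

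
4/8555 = 4/8555 = 0.00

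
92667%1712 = 219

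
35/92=35/92= 0.38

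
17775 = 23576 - 5801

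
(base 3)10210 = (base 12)86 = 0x66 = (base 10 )102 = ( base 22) 4E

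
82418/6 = 13736 + 1/3 =13736.33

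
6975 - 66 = 6909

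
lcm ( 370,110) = 4070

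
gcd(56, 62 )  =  2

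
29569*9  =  266121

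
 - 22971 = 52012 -74983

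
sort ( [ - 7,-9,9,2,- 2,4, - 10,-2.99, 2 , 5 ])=[ -10, - 9,-7,-2.99, - 2, 2 , 2,4, 5,9] 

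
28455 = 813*35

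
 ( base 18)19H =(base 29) ha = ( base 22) 10J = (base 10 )503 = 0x1f7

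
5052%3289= 1763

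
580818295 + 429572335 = 1010390630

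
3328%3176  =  152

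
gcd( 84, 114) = 6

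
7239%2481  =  2277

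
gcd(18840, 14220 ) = 60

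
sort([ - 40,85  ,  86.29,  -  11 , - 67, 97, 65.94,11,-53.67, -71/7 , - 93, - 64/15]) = [ - 93, - 67, - 53.67, - 40, - 11, - 71/7, - 64/15,11,  65.94, 85, 86.29,97]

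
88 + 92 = 180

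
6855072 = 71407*96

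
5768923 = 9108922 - 3339999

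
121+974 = 1095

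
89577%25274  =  13755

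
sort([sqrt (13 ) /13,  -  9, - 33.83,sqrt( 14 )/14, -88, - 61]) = [-88, - 61, - 33.83, - 9,sqrt (14 ) /14, sqrt( 13) /13]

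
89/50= 1 + 39/50 = 1.78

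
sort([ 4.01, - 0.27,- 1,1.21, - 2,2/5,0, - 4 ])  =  [ - 4, - 2, - 1, - 0.27,0  ,  2/5,1.21,4.01]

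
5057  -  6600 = -1543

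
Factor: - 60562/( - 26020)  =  2^(  -  1)*5^( - 1 )*107^1*283^1*1301^(-1) = 30281/13010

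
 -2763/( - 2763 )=1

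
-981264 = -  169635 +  - 811629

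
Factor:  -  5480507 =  -29^1  *  188983^1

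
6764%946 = 142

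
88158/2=44079 = 44079.00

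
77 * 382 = 29414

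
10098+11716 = 21814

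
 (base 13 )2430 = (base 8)11765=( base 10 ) 5109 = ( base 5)130414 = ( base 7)20616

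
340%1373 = 340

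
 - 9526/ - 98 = 4763/49 = 97.20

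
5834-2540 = 3294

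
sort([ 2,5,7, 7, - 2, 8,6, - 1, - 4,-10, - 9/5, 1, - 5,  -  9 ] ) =[ - 10, - 9, - 5,  -  4, - 2, -9/5, - 1,1, 2, 5, 6, 7,7, 8 ] 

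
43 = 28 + 15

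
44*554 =24376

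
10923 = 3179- - 7744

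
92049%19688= 13297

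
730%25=5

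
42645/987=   14215/329=43.21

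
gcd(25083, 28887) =3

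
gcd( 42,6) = 6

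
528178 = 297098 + 231080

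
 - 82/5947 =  - 82/5947 = - 0.01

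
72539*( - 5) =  - 362695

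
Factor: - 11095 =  -5^1*7^1*317^1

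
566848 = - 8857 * ( - 64)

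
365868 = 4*91467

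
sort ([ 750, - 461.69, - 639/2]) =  [ - 461.69, - 639/2,750]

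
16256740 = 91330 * 178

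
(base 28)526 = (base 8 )7616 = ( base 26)5n4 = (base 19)b0b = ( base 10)3982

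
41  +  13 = 54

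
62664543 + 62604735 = 125269278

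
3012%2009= 1003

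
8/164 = 2/41 = 0.05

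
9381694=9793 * 958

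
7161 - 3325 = 3836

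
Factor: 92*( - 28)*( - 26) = 2^5 * 7^1*13^1*23^1 =66976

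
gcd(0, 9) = 9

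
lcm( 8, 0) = 0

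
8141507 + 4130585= 12272092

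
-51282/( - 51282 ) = 1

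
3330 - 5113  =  -1783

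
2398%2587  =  2398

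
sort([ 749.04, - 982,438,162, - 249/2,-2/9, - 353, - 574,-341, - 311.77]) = [ - 982, - 574, - 353, - 341,-311.77, - 249/2, - 2/9,162,438 , 749.04 ]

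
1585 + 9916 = 11501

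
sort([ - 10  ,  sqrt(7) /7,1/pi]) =[ - 10,1/pi,sqrt( 7)/7] 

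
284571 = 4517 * 63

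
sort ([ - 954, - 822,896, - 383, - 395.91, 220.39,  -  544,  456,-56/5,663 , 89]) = [ - 954,  -  822,- 544, - 395.91, - 383, - 56/5,  89,220.39,456,  663,896]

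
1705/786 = 1705/786=2.17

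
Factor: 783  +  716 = 1499^1 = 1499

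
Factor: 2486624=2^5*7^1 * 17^1*653^1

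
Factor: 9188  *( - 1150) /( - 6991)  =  2^3*5^2  *  23^1*2297^1*6991^( - 1 )=10566200/6991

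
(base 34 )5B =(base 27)6J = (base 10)181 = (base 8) 265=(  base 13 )10c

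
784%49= 0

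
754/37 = 20+ 14/37 = 20.38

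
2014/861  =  2014/861 = 2.34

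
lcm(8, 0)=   0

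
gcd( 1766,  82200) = 2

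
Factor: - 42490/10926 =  - 35/9  =  -3^(-2)* 5^1* 7^1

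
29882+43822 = 73704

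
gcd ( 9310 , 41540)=10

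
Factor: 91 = 7^1*13^1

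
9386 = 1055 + 8331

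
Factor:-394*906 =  - 356964 = - 2^2 * 3^1*151^1 * 197^1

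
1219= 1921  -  702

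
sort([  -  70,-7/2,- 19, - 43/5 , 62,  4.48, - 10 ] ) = [- 70, - 19, - 10, - 43/5, - 7/2, 4.48, 62]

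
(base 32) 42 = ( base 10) 130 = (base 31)46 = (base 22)5K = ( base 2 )10000010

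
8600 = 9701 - 1101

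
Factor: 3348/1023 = 2^2 * 3^2*11^( - 1)  =  36/11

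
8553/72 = 118 + 19/24 = 118.79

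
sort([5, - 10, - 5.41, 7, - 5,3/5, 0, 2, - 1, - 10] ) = [ - 10, - 10, - 5.41, - 5, - 1,0, 3/5, 2, 5,7 ] 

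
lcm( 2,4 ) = 4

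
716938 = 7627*94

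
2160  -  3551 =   -  1391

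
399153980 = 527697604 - 128543624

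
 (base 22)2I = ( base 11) 57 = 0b111110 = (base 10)62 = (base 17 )3B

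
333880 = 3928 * 85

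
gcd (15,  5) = 5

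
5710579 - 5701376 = 9203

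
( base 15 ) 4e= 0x4A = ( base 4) 1022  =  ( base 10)74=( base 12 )62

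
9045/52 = 9045/52 = 173.94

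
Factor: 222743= 353^1*631^1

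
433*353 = 152849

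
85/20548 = 85/20548 = 0.00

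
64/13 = 4+12/13 = 4.92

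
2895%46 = 43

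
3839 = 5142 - 1303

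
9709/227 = 42 + 175/227 = 42.77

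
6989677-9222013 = - 2232336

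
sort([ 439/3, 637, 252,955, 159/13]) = [ 159/13,439/3,252,637, 955]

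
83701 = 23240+60461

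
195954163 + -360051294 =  -164097131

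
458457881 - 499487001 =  - 41029120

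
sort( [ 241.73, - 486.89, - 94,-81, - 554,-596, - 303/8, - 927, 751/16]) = [ - 927 , - 596 , - 554, - 486.89, - 94,-81,-303/8, 751/16,241.73 ] 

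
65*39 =2535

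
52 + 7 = 59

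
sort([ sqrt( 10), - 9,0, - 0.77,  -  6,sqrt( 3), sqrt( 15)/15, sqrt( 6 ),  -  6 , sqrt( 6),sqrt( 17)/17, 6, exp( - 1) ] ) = [  -  9, - 6,- 6, - 0.77,0, sqrt( 17)/17, sqrt (15)/15,exp( - 1),sqrt( 3), sqrt( 6), sqrt( 6), sqrt( 10), 6]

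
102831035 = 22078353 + 80752682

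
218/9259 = 218/9259 = 0.02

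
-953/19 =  - 51 + 16/19 = -50.16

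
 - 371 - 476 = - 847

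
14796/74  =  199+35/37 = 199.95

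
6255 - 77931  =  -71676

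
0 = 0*991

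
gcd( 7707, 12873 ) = 21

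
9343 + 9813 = 19156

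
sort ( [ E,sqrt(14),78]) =[E,sqrt(14),78]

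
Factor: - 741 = -3^1*13^1*19^1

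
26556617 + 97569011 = 124125628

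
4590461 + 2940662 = 7531123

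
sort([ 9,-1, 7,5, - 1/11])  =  [  -  1, - 1/11, 5, 7,9]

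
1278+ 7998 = 9276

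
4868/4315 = 1 + 553/4315 = 1.13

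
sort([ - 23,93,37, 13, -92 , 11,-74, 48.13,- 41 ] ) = [-92, - 74, - 41,-23,  11 , 13,37,  48.13, 93] 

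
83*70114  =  5819462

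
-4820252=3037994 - 7858246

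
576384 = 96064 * 6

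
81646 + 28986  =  110632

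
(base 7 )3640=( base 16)547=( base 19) 3e2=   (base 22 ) 2h9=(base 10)1351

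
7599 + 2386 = 9985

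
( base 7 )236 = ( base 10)125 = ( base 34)3n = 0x7d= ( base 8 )175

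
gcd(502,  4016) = 502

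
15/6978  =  5/2326= 0.00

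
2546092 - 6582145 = -4036053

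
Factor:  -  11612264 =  - 2^3*251^1*5783^1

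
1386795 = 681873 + 704922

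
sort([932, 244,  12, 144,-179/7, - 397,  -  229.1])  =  [ - 397, - 229.1,-179/7, 12, 144, 244,  932]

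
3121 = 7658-4537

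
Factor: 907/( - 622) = - 2^( - 1)*311^(  -  1) *907^1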